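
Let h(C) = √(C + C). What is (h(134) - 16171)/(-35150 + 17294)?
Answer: 16171/17856 - √67/8928 ≈ 0.90472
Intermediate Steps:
h(C) = √2*√C (h(C) = √(2*C) = √2*√C)
(h(134) - 16171)/(-35150 + 17294) = (√2*√134 - 16171)/(-35150 + 17294) = (2*√67 - 16171)/(-17856) = (-16171 + 2*√67)*(-1/17856) = 16171/17856 - √67/8928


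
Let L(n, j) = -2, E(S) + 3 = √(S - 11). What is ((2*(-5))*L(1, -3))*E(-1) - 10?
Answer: -70 + 40*I*√3 ≈ -70.0 + 69.282*I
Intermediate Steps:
E(S) = -3 + √(-11 + S) (E(S) = -3 + √(S - 11) = -3 + √(-11 + S))
((2*(-5))*L(1, -3))*E(-1) - 10 = ((2*(-5))*(-2))*(-3 + √(-11 - 1)) - 10 = (-10*(-2))*(-3 + √(-12)) - 10 = 20*(-3 + 2*I*√3) - 10 = (-60 + 40*I*√3) - 10 = -70 + 40*I*√3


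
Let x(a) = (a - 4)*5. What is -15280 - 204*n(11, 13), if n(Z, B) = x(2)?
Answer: -13240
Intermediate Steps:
x(a) = -20 + 5*a (x(a) = (-4 + a)*5 = -20 + 5*a)
n(Z, B) = -10 (n(Z, B) = -20 + 5*2 = -20 + 10 = -10)
-15280 - 204*n(11, 13) = -15280 - 204*(-10) = -15280 + 2040 = -13240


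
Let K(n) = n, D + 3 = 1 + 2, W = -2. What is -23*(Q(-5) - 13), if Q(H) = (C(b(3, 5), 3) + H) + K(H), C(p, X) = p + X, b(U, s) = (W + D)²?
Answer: 368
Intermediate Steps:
D = 0 (D = -3 + (1 + 2) = -3 + 3 = 0)
b(U, s) = 4 (b(U, s) = (-2 + 0)² = (-2)² = 4)
C(p, X) = X + p
Q(H) = 7 + 2*H (Q(H) = ((3 + 4) + H) + H = (7 + H) + H = 7 + 2*H)
-23*(Q(-5) - 13) = -23*((7 + 2*(-5)) - 13) = -23*((7 - 10) - 13) = -23*(-3 - 13) = -23*(-16) = 368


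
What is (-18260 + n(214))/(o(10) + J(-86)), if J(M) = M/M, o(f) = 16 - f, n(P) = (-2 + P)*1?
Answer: -18048/7 ≈ -2578.3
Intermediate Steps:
n(P) = -2 + P
J(M) = 1
(-18260 + n(214))/(o(10) + J(-86)) = (-18260 + (-2 + 214))/((16 - 1*10) + 1) = (-18260 + 212)/((16 - 10) + 1) = -18048/(6 + 1) = -18048/7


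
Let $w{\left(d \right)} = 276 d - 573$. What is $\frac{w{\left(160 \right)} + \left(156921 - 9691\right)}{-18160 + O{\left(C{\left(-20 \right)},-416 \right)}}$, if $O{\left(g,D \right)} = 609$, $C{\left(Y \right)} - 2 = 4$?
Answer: $- \frac{190817}{17551} \approx -10.872$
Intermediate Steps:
$C{\left(Y \right)} = 6$ ($C{\left(Y \right)} = 2 + 4 = 6$)
$w{\left(d \right)} = -573 + 276 d$
$\frac{w{\left(160 \right)} + \left(156921 - 9691\right)}{-18160 + O{\left(C{\left(-20 \right)},-416 \right)}} = \frac{\left(-573 + 276 \cdot 160\right) + \left(156921 - 9691\right)}{-18160 + 609} = \frac{\left(-573 + 44160\right) + \left(156921 - 9691\right)}{-17551} = \left(43587 + 147230\right) \left(- \frac{1}{17551}\right) = 190817 \left(- \frac{1}{17551}\right) = - \frac{190817}{17551}$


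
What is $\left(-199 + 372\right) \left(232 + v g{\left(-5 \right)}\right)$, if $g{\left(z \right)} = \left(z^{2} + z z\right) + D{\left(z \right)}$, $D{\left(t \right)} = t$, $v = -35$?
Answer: $-232339$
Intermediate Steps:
$g{\left(z \right)} = z + 2 z^{2}$ ($g{\left(z \right)} = \left(z^{2} + z z\right) + z = \left(z^{2} + z^{2}\right) + z = 2 z^{2} + z = z + 2 z^{2}$)
$\left(-199 + 372\right) \left(232 + v g{\left(-5 \right)}\right) = \left(-199 + 372\right) \left(232 - 35 \left(- 5 \left(1 + 2 \left(-5\right)\right)\right)\right) = 173 \left(232 - 35 \left(- 5 \left(1 - 10\right)\right)\right) = 173 \left(232 - 35 \left(\left(-5\right) \left(-9\right)\right)\right) = 173 \left(232 - 1575\right) = 173 \left(-1343\right) = -232339$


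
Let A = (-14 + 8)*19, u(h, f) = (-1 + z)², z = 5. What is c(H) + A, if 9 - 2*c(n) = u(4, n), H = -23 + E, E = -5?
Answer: -235/2 ≈ -117.50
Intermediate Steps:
H = -28 (H = -23 - 5 = -28)
u(h, f) = 16 (u(h, f) = (-1 + 5)² = 4² = 16)
c(n) = -7/2 (c(n) = 9/2 - ½*16 = 9/2 - 8 = -7/2)
A = -114 (A = -6*19 = -114)
c(H) + A = -7/2 - 114 = -235/2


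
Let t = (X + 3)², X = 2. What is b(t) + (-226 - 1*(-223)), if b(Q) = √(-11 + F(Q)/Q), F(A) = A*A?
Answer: -3 + √14 ≈ 0.74166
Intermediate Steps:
F(A) = A²
t = 25 (t = (2 + 3)² = 5² = 25)
b(Q) = √(-11 + Q) (b(Q) = √(-11 + Q²/Q) = √(-11 + Q))
b(t) + (-226 - 1*(-223)) = √(-11 + 25) + (-226 - 1*(-223)) = √14 + (-226 + 223) = √14 - 3 = -3 + √14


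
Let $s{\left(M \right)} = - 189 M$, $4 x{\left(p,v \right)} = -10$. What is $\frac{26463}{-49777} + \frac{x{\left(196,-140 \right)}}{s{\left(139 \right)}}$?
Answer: $- \frac{198595723}{373626162} \approx -0.53154$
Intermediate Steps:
$x{\left(p,v \right)} = - \frac{5}{2}$ ($x{\left(p,v \right)} = \frac{1}{4} \left(-10\right) = - \frac{5}{2}$)
$\frac{26463}{-49777} + \frac{x{\left(196,-140 \right)}}{s{\left(139 \right)}} = \frac{26463}{-49777} - \frac{5}{2 \left(\left(-189\right) 139\right)} = 26463 \left(- \frac{1}{49777}\right) - \frac{5}{2 \left(-26271\right)} = - \frac{26463}{49777} - - \frac{5}{52542} = - \frac{26463}{49777} + \frac{5}{52542} = - \frac{198595723}{373626162}$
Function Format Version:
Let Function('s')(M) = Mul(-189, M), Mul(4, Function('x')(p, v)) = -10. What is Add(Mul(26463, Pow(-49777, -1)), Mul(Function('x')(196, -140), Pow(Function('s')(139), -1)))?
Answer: Rational(-198595723, 373626162) ≈ -0.53154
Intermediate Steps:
Function('x')(p, v) = Rational(-5, 2) (Function('x')(p, v) = Mul(Rational(1, 4), -10) = Rational(-5, 2))
Add(Mul(26463, Pow(-49777, -1)), Mul(Function('x')(196, -140), Pow(Function('s')(139), -1))) = Add(Mul(26463, Pow(-49777, -1)), Mul(Rational(-5, 2), Pow(Mul(-189, 139), -1))) = Add(Mul(26463, Rational(-1, 49777)), Mul(Rational(-5, 2), Pow(-26271, -1))) = Add(Rational(-26463, 49777), Mul(Rational(-5, 2), Rational(-1, 26271))) = Add(Rational(-26463, 49777), Rational(5, 52542)) = Rational(-198595723, 373626162)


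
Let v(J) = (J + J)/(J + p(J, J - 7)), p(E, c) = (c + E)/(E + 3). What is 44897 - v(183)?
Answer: 1544254033/34397 ≈ 44895.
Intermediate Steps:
p(E, c) = (E + c)/(3 + E)
v(J) = 2*J/(J + (-7 + 2*J)/(3 + J)) (v(J) = (J + J)/(J + (J + (J - 7))/(3 + J)) = (2*J)/(J + (J + (-7 + J))/(3 + J)) = (2*J)/(J + (-7 + 2*J)/(3 + J)) = 2*J/(J + (-7 + 2*J)/(3 + J)))
44897 - v(183) = 44897 - 2*183*(3 + 183)/(-7 + 183**2 + 5*183) = 44897 - 2*183*186/(-7 + 33489 + 915) = 44897 - 2*183*186/34397 = 44897 - 1*68076/34397 = 44897 - 68076/34397 = 1544254033/34397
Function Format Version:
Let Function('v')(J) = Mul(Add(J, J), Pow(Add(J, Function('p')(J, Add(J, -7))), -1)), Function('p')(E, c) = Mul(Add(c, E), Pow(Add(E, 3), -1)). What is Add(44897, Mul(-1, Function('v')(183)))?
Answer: Rational(1544254033, 34397) ≈ 44895.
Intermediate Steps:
Function('p')(E, c) = Mul(Pow(Add(3, E), -1), Add(E, c)) (Function('p')(E, c) = Mul(Add(E, c), Pow(Add(3, E), -1)) = Mul(Pow(Add(3, E), -1), Add(E, c)))
Function('v')(J) = Mul(2, J, Pow(Add(J, Mul(Pow(Add(3, J), -1), Add(-7, Mul(2, J)))), -1)) (Function('v')(J) = Mul(Add(J, J), Pow(Add(J, Mul(Pow(Add(3, J), -1), Add(J, Add(J, -7)))), -1)) = Mul(Mul(2, J), Pow(Add(J, Mul(Pow(Add(3, J), -1), Add(J, Add(-7, J)))), -1)) = Mul(Mul(2, J), Pow(Add(J, Mul(Pow(Add(3, J), -1), Add(-7, Mul(2, J)))), -1)) = Mul(2, J, Pow(Add(J, Mul(Pow(Add(3, J), -1), Add(-7, Mul(2, J)))), -1)))
Add(44897, Mul(-1, Function('v')(183))) = Add(44897, Mul(-1, Mul(2, 183, Pow(Add(-7, Pow(183, 2), Mul(5, 183)), -1), Add(3, 183)))) = Add(44897, Mul(-1, Mul(2, 183, Pow(Add(-7, 33489, 915), -1), 186))) = Add(44897, Mul(-1, Mul(2, 183, Pow(34397, -1), 186))) = Add(44897, Mul(-1, Mul(2, 183, Rational(1, 34397), 186))) = Add(44897, Mul(-1, Rational(68076, 34397))) = Add(44897, Rational(-68076, 34397)) = Rational(1544254033, 34397)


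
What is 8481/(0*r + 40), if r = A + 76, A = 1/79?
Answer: 8481/40 ≈ 212.02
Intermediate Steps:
A = 1/79 ≈ 0.012658
r = 6005/79 (r = 1/79 + 76 = 6005/79 ≈ 76.013)
8481/(0*r + 40) = 8481/(0*(6005/79) + 40) = 8481/(0 + 40) = 8481/40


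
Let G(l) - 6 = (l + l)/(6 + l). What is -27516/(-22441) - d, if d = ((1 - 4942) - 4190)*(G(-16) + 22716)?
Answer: 23282964151226/112205 ≈ 2.0750e+8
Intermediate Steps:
G(l) = 6 + 2*l/(6 + l) (G(l) = 6 + (l + l)/(6 + l) = 6 + (2*l)/(6 + l) = 6 + 2*l/(6 + l))
d = -1037519006/5 (d = ((1 - 4942) - 4190)*(4*(9 + 2*(-16))/(6 - 16) + 22716) = (-4941 - 4190)*(4*(9 - 32)/(-10) + 22716) = -9131*(4*(-⅒)*(-23) + 22716) = -9131*(46/5 + 22716) = -9131*113626/5 = -1037519006/5 ≈ -2.0750e+8)
-27516/(-22441) - d = -27516/(-22441) - 1*(-1037519006/5) = -27516*(-1/22441) + 1037519006/5 = 27516/22441 + 1037519006/5 = 23282964151226/112205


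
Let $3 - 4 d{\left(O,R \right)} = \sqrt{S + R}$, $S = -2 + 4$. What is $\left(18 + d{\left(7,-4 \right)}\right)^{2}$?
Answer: $\frac{\left(75 - i \sqrt{2}\right)^{2}}{16} \approx 351.44 - 13.258 i$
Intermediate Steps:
$S = 2$
$d{\left(O,R \right)} = \frac{3}{4} - \frac{\sqrt{2 + R}}{4}$
$\left(18 + d{\left(7,-4 \right)}\right)^{2} = \left(18 + \left(\frac{3}{4} - \frac{\sqrt{2 - 4}}{4}\right)\right)^{2} = \left(18 + \left(\frac{3}{4} - \frac{\sqrt{-2}}{4}\right)\right)^{2} = \left(18 + \left(\frac{3}{4} - \frac{i \sqrt{2}}{4}\right)\right)^{2} = \left(\frac{75}{4} - \frac{i \sqrt{2}}{4}\right)^{2}$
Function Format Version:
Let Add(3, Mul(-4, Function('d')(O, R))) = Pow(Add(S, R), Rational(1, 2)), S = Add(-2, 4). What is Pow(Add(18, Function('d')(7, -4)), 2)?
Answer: Mul(Rational(1, 16), Pow(Add(75, Mul(-1, I, Pow(2, Rational(1, 2)))), 2)) ≈ Add(351.44, Mul(-13.258, I))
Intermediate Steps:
S = 2
Function('d')(O, R) = Add(Rational(3, 4), Mul(Rational(-1, 4), Pow(Add(2, R), Rational(1, 2))))
Pow(Add(18, Function('d')(7, -4)), 2) = Pow(Add(18, Add(Rational(3, 4), Mul(Rational(-1, 4), Pow(Add(2, -4), Rational(1, 2))))), 2) = Pow(Add(18, Add(Rational(3, 4), Mul(Rational(-1, 4), Pow(-2, Rational(1, 2))))), 2) = Pow(Add(18, Add(Rational(3, 4), Mul(Rational(-1, 4), Mul(I, Pow(2, Rational(1, 2)))))), 2) = Pow(Add(18, Add(Rational(3, 4), Mul(Rational(-1, 4), I, Pow(2, Rational(1, 2))))), 2) = Pow(Add(Rational(75, 4), Mul(Rational(-1, 4), I, Pow(2, Rational(1, 2)))), 2)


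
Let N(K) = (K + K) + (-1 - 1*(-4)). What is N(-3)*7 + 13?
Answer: -8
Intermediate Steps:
N(K) = 3 + 2*K (N(K) = 2*K + (-1 + 4) = 2*K + 3 = 3 + 2*K)
N(-3)*7 + 13 = (3 + 2*(-3))*7 + 13 = (3 - 6)*7 + 13 = -3*7 + 13 = -21 + 13 = -8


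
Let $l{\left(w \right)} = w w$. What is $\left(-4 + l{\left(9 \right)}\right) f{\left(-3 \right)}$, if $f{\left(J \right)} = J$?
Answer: $-231$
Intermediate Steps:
$l{\left(w \right)} = w^{2}$
$\left(-4 + l{\left(9 \right)}\right) f{\left(-3 \right)} = \left(-4 + 9^{2}\right) \left(-3\right) = \left(-4 + 81\right) \left(-3\right) = 77 \left(-3\right) = -231$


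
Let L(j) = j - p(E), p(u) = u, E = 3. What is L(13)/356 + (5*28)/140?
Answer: 183/178 ≈ 1.0281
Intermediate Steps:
L(j) = -3 + j (L(j) = j - 1*3 = j - 3 = -3 + j)
L(13)/356 + (5*28)/140 = (-3 + 13)/356 + (5*28)/140 = 10*(1/356) + 140*(1/140) = 5/178 + 1 = 183/178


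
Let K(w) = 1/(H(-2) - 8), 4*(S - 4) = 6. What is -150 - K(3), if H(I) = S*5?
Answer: -5852/39 ≈ -150.05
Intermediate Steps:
S = 11/2 (S = 4 + (¼)*6 = 4 + 3/2 = 11/2 ≈ 5.5000)
H(I) = 55/2 (H(I) = (11/2)*5 = 55/2)
K(w) = 2/39 (K(w) = 1/(55/2 - 8) = 1/(39/2) = 2/39)
-150 - K(3) = -150 - 1*2/39 = -150 - 2/39 = -5852/39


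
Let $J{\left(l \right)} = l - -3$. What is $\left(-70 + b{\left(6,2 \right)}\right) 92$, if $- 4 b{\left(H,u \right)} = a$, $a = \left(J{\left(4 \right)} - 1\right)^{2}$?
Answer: $-7268$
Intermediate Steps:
$J{\left(l \right)} = 3 + l$ ($J{\left(l \right)} = l + 3 = 3 + l$)
$a = 36$ ($a = \left(\left(3 + 4\right) - 1\right)^{2} = \left(7 - 1\right)^{2} = 6^{2} = 36$)
$b{\left(H,u \right)} = -9$ ($b{\left(H,u \right)} = \left(- \frac{1}{4}\right) 36 = -9$)
$\left(-70 + b{\left(6,2 \right)}\right) 92 = \left(-70 - 9\right) 92 = \left(-79\right) 92 = -7268$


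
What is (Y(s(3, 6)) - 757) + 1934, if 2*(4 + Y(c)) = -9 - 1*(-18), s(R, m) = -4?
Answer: 2355/2 ≈ 1177.5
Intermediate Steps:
Y(c) = ½ (Y(c) = -4 + (-9 - 1*(-18))/2 = -4 + (-9 + 18)/2 = -4 + (½)*9 = -4 + 9/2 = ½)
(Y(s(3, 6)) - 757) + 1934 = (½ - 757) + 1934 = -1513/2 + 1934 = 2355/2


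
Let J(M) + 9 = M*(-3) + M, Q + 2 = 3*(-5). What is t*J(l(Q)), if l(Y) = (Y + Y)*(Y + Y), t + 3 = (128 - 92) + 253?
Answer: -663806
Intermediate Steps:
Q = -17 (Q = -2 + 3*(-5) = -2 - 15 = -17)
t = 286 (t = -3 + ((128 - 92) + 253) = -3 + (36 + 253) = -3 + 289 = 286)
l(Y) = 4*Y² (l(Y) = (2*Y)*(2*Y) = 4*Y²)
J(M) = -9 - 2*M (J(M) = -9 + (M*(-3) + M) = -9 + (-3*M + M) = -9 - 2*M)
t*J(l(Q)) = 286*(-9 - 8*(-17)²) = 286*(-9 - 8*289) = 286*(-9 - 2*1156) = 286*(-9 - 2312) = 286*(-2321) = -663806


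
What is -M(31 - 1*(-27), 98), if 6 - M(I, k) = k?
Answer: 92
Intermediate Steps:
M(I, k) = 6 - k
-M(31 - 1*(-27), 98) = -(6 - 1*98) = -(6 - 98) = -1*(-92) = 92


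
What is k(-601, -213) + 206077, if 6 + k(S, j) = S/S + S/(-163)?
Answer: 33590337/163 ≈ 2.0608e+5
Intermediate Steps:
k(S, j) = -5 - S/163 (k(S, j) = -6 + (S/S + S/(-163)) = -6 + (1 + S*(-1/163)) = -6 + (1 - S/163) = -5 - S/163)
k(-601, -213) + 206077 = (-5 - 1/163*(-601)) + 206077 = (-5 + 601/163) + 206077 = -214/163 + 206077 = 33590337/163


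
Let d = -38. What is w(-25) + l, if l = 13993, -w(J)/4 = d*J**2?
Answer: 108993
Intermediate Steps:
w(J) = 152*J**2 (w(J) = -(-152)*J**2 = 152*J**2)
w(-25) + l = 152*(-25)**2 + 13993 = 152*625 + 13993 = 95000 + 13993 = 108993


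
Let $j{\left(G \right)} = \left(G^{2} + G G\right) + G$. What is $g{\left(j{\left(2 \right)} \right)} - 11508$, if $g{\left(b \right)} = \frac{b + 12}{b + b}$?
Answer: $- \frac{115069}{10} \approx -11507.0$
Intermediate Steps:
$j{\left(G \right)} = G + 2 G^{2}$ ($j{\left(G \right)} = \left(G^{2} + G^{2}\right) + G = 2 G^{2} + G = G + 2 G^{2}$)
$g{\left(b \right)} = \frac{12 + b}{2 b}$
$g{\left(j{\left(2 \right)} \right)} - 11508 = \frac{12 + 2 \left(1 + 2 \cdot 2\right)}{2 \cdot 2 \left(1 + 2 \cdot 2\right)} - 11508 = \frac{12 + 2 \left(1 + 4\right)}{2 \cdot 2 \left(1 + 4\right)} - 11508 = \frac{12 + 2 \cdot 5}{2 \cdot 2 \cdot 5} - 11508 = \frac{12 + 10}{2 \cdot 10} - 11508 = \frac{1}{2} \cdot \frac{1}{10} \cdot 22 - 11508 = \frac{11}{10} - 11508 = - \frac{115069}{10}$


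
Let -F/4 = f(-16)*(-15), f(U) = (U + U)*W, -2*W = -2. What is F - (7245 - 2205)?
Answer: -6960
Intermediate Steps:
W = 1 (W = -½*(-2) = 1)
f(U) = 2*U (f(U) = (U + U)*1 = (2*U)*1 = 2*U)
F = -1920 (F = -4*2*(-16)*(-15) = -(-128)*(-15) = -4*480 = -1920)
F - (7245 - 2205) = -1920 - (7245 - 2205) = -1920 - 1*5040 = -1920 - 5040 = -6960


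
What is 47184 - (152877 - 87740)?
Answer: -17953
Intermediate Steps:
47184 - (152877 - 87740) = 47184 - 1*65137 = 47184 - 65137 = -17953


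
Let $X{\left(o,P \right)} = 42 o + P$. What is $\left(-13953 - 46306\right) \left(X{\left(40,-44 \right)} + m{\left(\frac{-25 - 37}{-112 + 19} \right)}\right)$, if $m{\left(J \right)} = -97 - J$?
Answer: $- \frac{278095285}{3} \approx -9.2698 \cdot 10^{7}$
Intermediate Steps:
$X{\left(o,P \right)} = P + 42 o$
$\left(-13953 - 46306\right) \left(X{\left(40,-44 \right)} + m{\left(\frac{-25 - 37}{-112 + 19} \right)}\right) = \left(-13953 - 46306\right) \left(\left(-44 + 42 \cdot 40\right) - \left(97 + \frac{-25 - 37}{-112 + 19}\right)\right) = - 60259 \left(\left(-44 + 1680\right) - \left(97 - \frac{62}{-93}\right)\right) = - 60259 \left(1636 - \left(97 - - \frac{2}{3}\right)\right) = - 60259 \left(1636 - \frac{293}{3}\right) = \left(-60259\right) \frac{4615}{3} = - \frac{278095285}{3}$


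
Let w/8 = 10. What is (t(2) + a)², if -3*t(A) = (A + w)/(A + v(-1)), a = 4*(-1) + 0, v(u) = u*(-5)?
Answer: 27556/441 ≈ 62.485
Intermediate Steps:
w = 80 (w = 8*10 = 80)
v(u) = -5*u
a = -4 (a = -4 + 0 = -4)
t(A) = -(80 + A)/(3*(5 + A)) (t(A) = -(A + 80)/(3*(A - 5*(-1))) = -(80 + A)/(3*(A + 5)) = -(80 + A)/(3*(5 + A)))
(t(2) + a)² = ((-80 - 1*2)/(3*(5 + 2)) - 4)² = ((⅓)*(-80 - 2)/7 - 4)² = ((⅓)*(⅐)*(-82) - 4)² = (-82/21 - 4)² = (-166/21)² = 27556/441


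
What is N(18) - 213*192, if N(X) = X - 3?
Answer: -40881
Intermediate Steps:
N(X) = -3 + X
N(18) - 213*192 = (-3 + 18) - 213*192 = 15 - 40896 = -40881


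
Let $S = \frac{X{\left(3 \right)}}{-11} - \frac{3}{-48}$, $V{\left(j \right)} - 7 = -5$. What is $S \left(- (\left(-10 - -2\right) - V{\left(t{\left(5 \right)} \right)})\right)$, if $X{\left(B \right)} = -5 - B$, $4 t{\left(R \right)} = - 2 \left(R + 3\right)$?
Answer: $\frac{695}{88} \approx 7.8977$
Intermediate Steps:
$t{\left(R \right)} = - \frac{3}{2} - \frac{R}{2}$ ($t{\left(R \right)} = \frac{\left(-2\right) \left(R + 3\right)}{4} = \frac{\left(-2\right) \left(3 + R\right)}{4} = \frac{-6 - 2 R}{4} = - \frac{3}{2} - \frac{R}{2}$)
$V{\left(j \right)} = 2$ ($V{\left(j \right)} = 7 - 5 = 2$)
$S = \frac{139}{176}$ ($S = \frac{-5 - 3}{-11} - \frac{3}{-48} = \left(-5 - 3\right) \left(- \frac{1}{11}\right) - - \frac{1}{16} = \left(-8\right) \left(- \frac{1}{11}\right) + \frac{1}{16} = \frac{8}{11} + \frac{1}{16} = \frac{139}{176} \approx 0.78977$)
$S \left(- (\left(-10 - -2\right) - V{\left(t{\left(5 \right)} \right)})\right) = \frac{139 \left(- (\left(-10 - -2\right) - 2)\right)}{176} = \frac{139 \left(- (\left(-10 + 2\right) - 2)\right)}{176} = \frac{139 \left(- (-8 - 2)\right)}{176} = \frac{139 \left(\left(-1\right) \left(-10\right)\right)}{176} = \frac{139}{176} \cdot 10 = \frac{695}{88}$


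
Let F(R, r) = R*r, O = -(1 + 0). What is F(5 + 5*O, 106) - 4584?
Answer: -4584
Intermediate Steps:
O = -1 (O = -1*1 = -1)
F(5 + 5*O, 106) - 4584 = (5 + 5*(-1))*106 - 4584 = (5 - 5)*106 - 4584 = 0*106 - 4584 = 0 - 4584 = -4584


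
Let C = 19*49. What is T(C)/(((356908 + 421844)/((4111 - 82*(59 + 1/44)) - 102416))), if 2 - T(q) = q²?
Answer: 1966838254933/17132544 ≈ 1.1480e+5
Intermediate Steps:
C = 931
T(q) = 2 - q²
T(C)/(((356908 + 421844)/((4111 - 82*(59 + 1/44)) - 102416))) = (2 - 1*931²)/(((356908 + 421844)/((4111 - 82*(59 + 1/44)) - 102416))) = (2 - 1*866761)/((778752/((4111 - 82*(59 + 1/44)) - 102416))) = (2 - 866761)/((778752/((4111 - 82*2597/44) - 102416))) = -866759/(778752/((4111 - 106477/22) - 102416)) = -866759/(778752/(-16035/22 - 102416)) = -866759/(778752/(-2269187/22)) = -866759/(778752*(-22/2269187)) = -866759/(-17132544/2269187) = -866759*(-2269187/17132544) = 1966838254933/17132544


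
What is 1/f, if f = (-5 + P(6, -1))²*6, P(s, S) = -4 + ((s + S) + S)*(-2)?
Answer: 1/1734 ≈ 0.00057670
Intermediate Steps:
P(s, S) = -4 - 4*S - 2*s (P(s, S) = -4 + ((S + s) + S)*(-2) = -4 + (s + 2*S)*(-2) = -4 + (-4*S - 2*s) = -4 - 4*S - 2*s)
f = 1734 (f = (-5 + (-4 - 4*(-1) - 2*6))²*6 = (-5 + (-4 + 4 - 12))²*6 = (-5 - 12)²*6 = (-17)²*6 = 289*6 = 1734)
1/f = 1/1734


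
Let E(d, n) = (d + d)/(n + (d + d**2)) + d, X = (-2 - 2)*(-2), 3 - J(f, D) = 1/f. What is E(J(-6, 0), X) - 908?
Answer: -4140959/4578 ≈ -904.53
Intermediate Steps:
J(f, D) = 3 - 1/f
X = 8 (X = -4*(-2) = 8)
E(d, n) = d + 2*d/(d + n + d**2) (E(d, n) = (2*d)/(d + n + d**2) + d = 2*d/(d + n + d**2) + d = d + 2*d/(d + n + d**2))
E(J(-6, 0), X) - 908 = (3 - 1/(-6))*(2 + (3 - 1/(-6)) + 8 + (3 - 1/(-6))**2)/((3 - 1/(-6)) + 8 + (3 - 1/(-6))**2) - 908 = (3 - 1*(-1/6))*(2 + (3 - 1*(-1/6)) + 8 + (3 - 1*(-1/6))**2)/((3 - 1*(-1/6)) + 8 + (3 - 1*(-1/6))**2) - 908 = (3 + 1/6)*(2 + (3 + 1/6) + 8 + (3 + 1/6)**2)/((3 + 1/6) + 8 + (3 + 1/6)**2) - 908 = 19*(2 + 19/6 + 8 + (19/6)**2)/(6*(19/6 + 8 + (19/6)**2)) - 908 = 19*(2 + 19/6 + 8 + 361/36)/(6*(19/6 + 8 + 361/36)) - 908 = (19/6)*(835/36)/(763/36) - 908 = (19/6)*(36/763)*(835/36) - 908 = 15865/4578 - 908 = -4140959/4578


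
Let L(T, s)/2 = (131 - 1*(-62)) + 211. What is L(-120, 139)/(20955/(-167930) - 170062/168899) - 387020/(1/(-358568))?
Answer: 890861242296984776048/6419558041 ≈ 1.3877e+11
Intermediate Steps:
L(T, s) = 808 (L(T, s) = 2*((131 - 1*(-62)) + 211) = 2*((131 + 62) + 211) = 2*(193 + 211) = 2*404 = 808)
L(-120, 139)/(20955/(-167930) - 170062/168899) - 387020/(1/(-358568)) = 808/(20955/(-167930) - 170062/168899) - 387020/(1/(-358568)) = 808/(20955*(-1/167930) - 170062*1/168899) - 387020/(-1/358568) = 808/(-4191/33586 - 170062/168899) - 387020*(-358568) = 808/(-6419558041/5672641814) + 138772987360 = 808*(-5672641814/6419558041) + 138772987360 = -4583494585712/6419558041 + 138772987360 = 890861242296984776048/6419558041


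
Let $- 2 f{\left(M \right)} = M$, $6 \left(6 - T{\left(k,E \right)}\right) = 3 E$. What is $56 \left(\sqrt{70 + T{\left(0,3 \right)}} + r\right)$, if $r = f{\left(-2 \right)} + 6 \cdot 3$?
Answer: $1064 + 28 \sqrt{298} \approx 1547.4$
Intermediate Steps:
$T{\left(k,E \right)} = 6 - \frac{E}{2}$ ($T{\left(k,E \right)} = 6 - \frac{3 E}{6} = 6 - \frac{E}{2}$)
$f{\left(M \right)} = - \frac{M}{2}$
$r = 19$ ($r = \left(- \frac{1}{2}\right) \left(-2\right) + 6 \cdot 3 = 1 + 18 = 19$)
$56 \left(\sqrt{70 + T{\left(0,3 \right)}} + r\right) = 56 \left(\sqrt{70 + \left(6 - \frac{3}{2}\right)} + 19\right) = 56 \left(\sqrt{70 + \frac{9}{2}} + 19\right) = 56 \left(\sqrt{\frac{149}{2}} + 19\right) = 56 \left(\frac{\sqrt{298}}{2} + 19\right) = 56 \left(19 + \frac{\sqrt{298}}{2}\right) = 1064 + 28 \sqrt{298}$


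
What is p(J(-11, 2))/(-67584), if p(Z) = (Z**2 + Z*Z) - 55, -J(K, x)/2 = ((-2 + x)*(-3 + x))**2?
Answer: 5/6144 ≈ 0.00081380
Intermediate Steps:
J(K, x) = -2*(-3 + x)**2*(-2 + x)**2
p(Z) = -55 + 2*Z**2 (p(Z) = (Z**2 + Z**2) - 55 = 2*Z**2 - 55 = -55 + 2*Z**2)
p(J(-11, 2))/(-67584) = (-55 + 2*(-2*(-3 + 2)**2*(-2 + 2)**2)**2)/(-67584) = (-55 + 2*(-2*(-1)**2*0**2)**2)*(-1/67584) = (-55 + 2*(-2*1*0)**2)*(-1/67584) = (-55 + 2*0**2)*(-1/67584) = (-55 + 2*0)*(-1/67584) = (-55 + 0)*(-1/67584) = -55*(-1/67584) = 5/6144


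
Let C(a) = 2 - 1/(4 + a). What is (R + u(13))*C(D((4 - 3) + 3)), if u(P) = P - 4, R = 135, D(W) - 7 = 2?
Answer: 3600/13 ≈ 276.92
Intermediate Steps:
D(W) = 9 (D(W) = 7 + 2 = 9)
u(P) = -4 + P
(R + u(13))*C(D((4 - 3) + 3)) = (135 + (-4 + 13))*((7 + 2*9)/(4 + 9)) = (135 + 9)*((7 + 18)/13) = 144*((1/13)*25) = 144*(25/13) = 3600/13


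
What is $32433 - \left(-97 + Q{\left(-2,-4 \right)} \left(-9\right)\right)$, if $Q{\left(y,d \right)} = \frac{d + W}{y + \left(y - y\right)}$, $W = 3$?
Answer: $\frac{65069}{2} \approx 32535.0$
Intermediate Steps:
$Q{\left(y,d \right)} = \frac{3 + d}{y}$ ($Q{\left(y,d \right)} = \frac{d + 3}{y + \left(y - y\right)} = \frac{3 + d}{y + 0} = \frac{3 + d}{y}$)
$32433 - \left(-97 + Q{\left(-2,-4 \right)} \left(-9\right)\right) = 32433 - \left(-97 + \frac{3 - 4}{-2} \left(-9\right)\right) = 32433 - \left(-97 + \left(- \frac{1}{2}\right) \left(-1\right) \left(-9\right)\right) = 32433 - \left(-97 + \frac{1}{2} \left(-9\right)\right) = 32433 - \left(-97 - \frac{9}{2}\right) = 32433 - - \frac{203}{2} = 32433 + \frac{203}{2} = \frac{65069}{2}$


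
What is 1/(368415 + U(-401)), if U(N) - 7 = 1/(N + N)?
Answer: 802/295474443 ≈ 2.7143e-6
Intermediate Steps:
U(N) = 7 + 1/(2*N) (U(N) = 7 + 1/(N + N) = 7 + 1/(2*N))
1/(368415 + U(-401)) = 1/(368415 + (7 + (1/2)/(-401))) = 1/(368415 + (7 + (1/2)*(-1/401))) = 1/(368415 + (7 - 1/802)) = 1/(368415 + 5613/802) = 1/(295474443/802) = 802/295474443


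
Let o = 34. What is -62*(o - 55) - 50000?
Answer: -48698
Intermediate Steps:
-62*(o - 55) - 50000 = -62*(34 - 55) - 50000 = -62*(-21) - 50000 = 1302 - 50000 = -48698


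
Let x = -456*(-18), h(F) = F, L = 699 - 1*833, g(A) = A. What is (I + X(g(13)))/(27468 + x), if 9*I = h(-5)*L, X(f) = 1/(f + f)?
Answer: 17429/8348184 ≈ 0.0020878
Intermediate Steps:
L = -134 (L = 699 - 833 = -134)
X(f) = 1/(2*f)
I = 670/9 (I = (-5*(-134))/9 = (⅑)*670 = 670/9 ≈ 74.444)
x = 8208
(I + X(g(13)))/(27468 + x) = (670/9 + (½)/13)/(27468 + 8208) = (670/9 + (½)*(1/13))/35676 = (670/9 + 1/26)*(1/35676) = (17429/234)*(1/35676) = 17429/8348184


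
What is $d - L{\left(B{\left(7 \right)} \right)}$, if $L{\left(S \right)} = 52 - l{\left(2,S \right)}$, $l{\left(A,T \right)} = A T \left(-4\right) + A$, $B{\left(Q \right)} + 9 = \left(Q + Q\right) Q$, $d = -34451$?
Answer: $-35213$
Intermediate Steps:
$B{\left(Q \right)} = -9 + 2 Q^{2}$ ($B{\left(Q \right)} = -9 + \left(Q + Q\right) Q = -9 + 2 Q Q = -9 + 2 Q^{2}$)
$l{\left(A,T \right)} = A - 4 A T$ ($l{\left(A,T \right)} = - 4 A T + A = A - 4 A T$)
$L{\left(S \right)} = 50 + 8 S$ ($L{\left(S \right)} = 52 - 2 \left(1 - 4 S\right) = 52 - \left(2 - 8 S\right) = 52 + \left(-2 + 8 S\right) = 50 + 8 S$)
$d - L{\left(B{\left(7 \right)} \right)} = -34451 - \left(50 + 8 \left(-9 + 2 \cdot 7^{2}\right)\right) = -34451 - \left(50 + 8 \left(-9 + 2 \cdot 49\right)\right) = -34451 - \left(50 + 8 \left(-9 + 98\right)\right) = -34451 - \left(50 + 8 \cdot 89\right) = -34451 - \left(50 + 712\right) = -34451 - 762 = -35213$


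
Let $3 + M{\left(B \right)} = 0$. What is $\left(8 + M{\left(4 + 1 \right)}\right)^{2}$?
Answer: $25$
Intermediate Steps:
$M{\left(B \right)} = -3$ ($M{\left(B \right)} = -3 + 0 = -3$)
$\left(8 + M{\left(4 + 1 \right)}\right)^{2} = \left(8 - 3\right)^{2} = 5^{2} = 25$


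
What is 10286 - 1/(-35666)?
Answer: 366860477/35666 ≈ 10286.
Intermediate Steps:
10286 - 1/(-35666) = 10286 - 1*(-1/35666) = 10286 + 1/35666 = 366860477/35666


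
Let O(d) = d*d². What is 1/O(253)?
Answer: 1/16194277 ≈ 6.1750e-8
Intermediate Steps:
O(d) = d³
1/O(253) = 1/(253³) = 1/16194277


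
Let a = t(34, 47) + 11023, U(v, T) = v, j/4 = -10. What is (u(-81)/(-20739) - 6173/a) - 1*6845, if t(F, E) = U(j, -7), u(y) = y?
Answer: -519752281163/75925479 ≈ -6845.6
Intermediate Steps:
j = -40 (j = 4*(-10) = -40)
t(F, E) = -40
a = 10983 (a = -40 + 11023 = 10983)
(u(-81)/(-20739) - 6173/a) - 1*6845 = (-81/(-20739) - 6173/10983) - 1*6845 = (-81*(-1/20739) - 6173*1/10983) - 6845 = (27/6913 - 6173/10983) - 6845 = -42377408/75925479 - 6845 = -519752281163/75925479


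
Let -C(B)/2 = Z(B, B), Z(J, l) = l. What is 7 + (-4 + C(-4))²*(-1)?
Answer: -9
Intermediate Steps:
C(B) = -2*B
7 + (-4 + C(-4))²*(-1) = 7 + (-4 - 2*(-4))²*(-1) = 7 + (-4 + 8)²*(-1) = 7 + 4²*(-1) = 7 + 16*(-1) = 7 - 16 = -9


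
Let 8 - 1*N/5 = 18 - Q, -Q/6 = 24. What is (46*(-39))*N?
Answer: 1381380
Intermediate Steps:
Q = -144 (Q = -6*24 = -144)
N = -770 (N = 40 - 5*(18 - 1*(-144)) = 40 - 5*(18 + 144) = 40 - 5*162 = 40 - 810 = -770)
(46*(-39))*N = (46*(-39))*(-770) = -1794*(-770) = 1381380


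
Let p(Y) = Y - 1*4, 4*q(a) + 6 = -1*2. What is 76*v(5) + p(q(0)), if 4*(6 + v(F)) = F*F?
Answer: 13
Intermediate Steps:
v(F) = -6 + F**2/4 (v(F) = -6 + (F*F)/4 = -6 + F**2/4)
q(a) = -2 (q(a) = -3/2 + (-1*2)/4 = -3/2 + (1/4)*(-2) = -3/2 - 1/2 = -2)
p(Y) = -4 + Y (p(Y) = Y - 4 = -4 + Y)
76*v(5) + p(q(0)) = 76*(-6 + (1/4)*5**2) + (-4 - 2) = 76*(-6 + (1/4)*25) - 6 = 76*(-6 + 25/4) - 6 = 76*(1/4) - 6 = 19 - 6 = 13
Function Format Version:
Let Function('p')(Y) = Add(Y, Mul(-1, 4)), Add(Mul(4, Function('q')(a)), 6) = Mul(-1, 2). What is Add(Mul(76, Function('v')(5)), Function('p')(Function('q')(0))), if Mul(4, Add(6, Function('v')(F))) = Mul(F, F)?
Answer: 13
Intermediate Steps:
Function('v')(F) = Add(-6, Mul(Rational(1, 4), Pow(F, 2))) (Function('v')(F) = Add(-6, Mul(Rational(1, 4), Mul(F, F))) = Add(-6, Mul(Rational(1, 4), Pow(F, 2))))
Function('q')(a) = -2 (Function('q')(a) = Add(Rational(-3, 2), Mul(Rational(1, 4), Mul(-1, 2))) = Add(Rational(-3, 2), Mul(Rational(1, 4), -2)) = Add(Rational(-3, 2), Rational(-1, 2)) = -2)
Function('p')(Y) = Add(-4, Y) (Function('p')(Y) = Add(Y, -4) = Add(-4, Y))
Add(Mul(76, Function('v')(5)), Function('p')(Function('q')(0))) = Add(Mul(76, Add(-6, Mul(Rational(1, 4), Pow(5, 2)))), Add(-4, -2)) = Add(Mul(76, Add(-6, Mul(Rational(1, 4), 25))), -6) = Add(Mul(76, Add(-6, Rational(25, 4))), -6) = Add(Mul(76, Rational(1, 4)), -6) = Add(19, -6) = 13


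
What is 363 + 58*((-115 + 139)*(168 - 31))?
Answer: 191067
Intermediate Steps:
363 + 58*((-115 + 139)*(168 - 31)) = 363 + 58*(24*137) = 363 + 58*3288 = 363 + 190704 = 191067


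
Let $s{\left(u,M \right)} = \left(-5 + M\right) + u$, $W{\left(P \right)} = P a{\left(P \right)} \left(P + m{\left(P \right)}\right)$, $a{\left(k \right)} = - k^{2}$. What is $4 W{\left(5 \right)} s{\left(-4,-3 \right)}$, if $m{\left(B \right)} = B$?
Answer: $60000$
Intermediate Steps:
$W{\left(P \right)} = - 2 P^{4}$ ($W{\left(P \right)} = P - P^{2} \left(P + P\right) = P - P^{2} \cdot 2 P = P \left(- 2 P^{3}\right) = - 2 P^{4}$)
$s{\left(u,M \right)} = -5 + M + u$
$4 W{\left(5 \right)} s{\left(-4,-3 \right)} = 4 \left(- 2 \cdot 5^{4}\right) \left(-5 - 3 - 4\right) = 4 \left(\left(-2\right) 625\right) \left(-12\right) = 4 \left(-1250\right) \left(-12\right) = \left(-5000\right) \left(-12\right) = 60000$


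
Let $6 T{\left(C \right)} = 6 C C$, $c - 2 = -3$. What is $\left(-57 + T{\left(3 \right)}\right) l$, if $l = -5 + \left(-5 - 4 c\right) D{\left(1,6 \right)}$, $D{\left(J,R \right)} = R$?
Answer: $528$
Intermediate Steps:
$c = -1$ ($c = 2 - 3 = -1$)
$T{\left(C \right)} = C^{2}$ ($T{\left(C \right)} = \frac{6 C C}{6} = \frac{6 C^{2}}{6} = C^{2}$)
$l = -11$ ($l = -5 + \left(-5 - -4\right) 6 = -5 + \left(-5 + 4\right) 6 = -5 - 6 = -11$)
$\left(-57 + T{\left(3 \right)}\right) l = \left(-57 + 3^{2}\right) \left(-11\right) = \left(-57 + 9\right) \left(-11\right) = \left(-48\right) \left(-11\right) = 528$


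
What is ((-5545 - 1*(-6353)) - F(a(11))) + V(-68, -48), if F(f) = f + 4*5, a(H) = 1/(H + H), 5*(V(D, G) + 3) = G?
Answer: 85289/110 ≈ 775.35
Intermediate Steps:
V(D, G) = -3 + G/5
a(H) = 1/(2*H)
F(f) = 20 + f (F(f) = f + 20 = 20 + f)
((-5545 - 1*(-6353)) - F(a(11))) + V(-68, -48) = ((-5545 - 1*(-6353)) - (20 + (½)/11)) + (-3 + (⅕)*(-48)) = ((-5545 + 6353) - (20 + (½)*(1/11))) + (-3 - 48/5) = (808 - (20 + 1/22)) - 63/5 = (808 - 1*441/22) - 63/5 = (808 - 441/22) - 63/5 = 17335/22 - 63/5 = 85289/110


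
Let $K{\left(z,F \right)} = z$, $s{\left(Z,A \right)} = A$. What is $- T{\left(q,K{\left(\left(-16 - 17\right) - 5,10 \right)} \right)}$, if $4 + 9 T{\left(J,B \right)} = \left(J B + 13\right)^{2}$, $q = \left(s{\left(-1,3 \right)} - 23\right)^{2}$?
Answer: $- \frac{76881655}{3} \approx -2.5627 \cdot 10^{7}$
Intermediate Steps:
$q = 400$ ($q = \left(3 - 23\right)^{2} = \left(-20\right)^{2} = 400$)
$T{\left(J,B \right)} = - \frac{4}{9} + \frac{\left(13 + B J\right)^{2}}{9}$ ($T{\left(J,B \right)} = - \frac{4}{9} + \frac{\left(J B + 13\right)^{2}}{9} = - \frac{4}{9} + \frac{\left(B J + 13\right)^{2}}{9} = - \frac{4}{9} + \frac{\left(13 + B J\right)^{2}}{9}$)
$- T{\left(q,K{\left(\left(-16 - 17\right) - 5,10 \right)} \right)} = - (- \frac{4}{9} + \frac{\left(13 + \left(\left(-16 - 17\right) - 5\right) 400\right)^{2}}{9}) = - (- \frac{4}{9} + \frac{\left(13 + \left(-33 - 5\right) 400\right)^{2}}{9}) = - (- \frac{4}{9} + \frac{\left(13 - 15200\right)^{2}}{9}) = - (- \frac{4}{9} + \frac{\left(-15187\right)^{2}}{9}) = - (- \frac{4}{9} + \frac{1}{9} \cdot 230644969) = - (- \frac{4}{9} + \frac{230644969}{9}) = \left(-1\right) \frac{76881655}{3} = - \frac{76881655}{3}$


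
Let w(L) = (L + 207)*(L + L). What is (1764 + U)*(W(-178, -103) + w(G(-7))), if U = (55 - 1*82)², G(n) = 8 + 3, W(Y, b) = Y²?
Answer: 90944640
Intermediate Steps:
G(n) = 11
U = 729 (U = (55 - 82)² = (-27)² = 729)
w(L) = 2*L*(207 + L) (w(L) = (207 + L)*(2*L) = 2*L*(207 + L))
(1764 + U)*(W(-178, -103) + w(G(-7))) = (1764 + 729)*((-178)² + 2*11*(207 + 11)) = 2493*(31684 + 2*11*218) = 2493*(31684 + 4796) = 2493*36480 = 90944640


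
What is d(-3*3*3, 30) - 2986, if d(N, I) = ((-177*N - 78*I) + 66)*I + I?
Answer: 72194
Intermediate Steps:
d(N, I) = I + I*(66 - 177*N - 78*I) (d(N, I) = (66 - 177*N - 78*I)*I + I = I*(66 - 177*N - 78*I) + I = I + I*(66 - 177*N - 78*I))
d(-3*3*3, 30) - 2986 = 30*(67 - 177*(-3*3)*3 - 78*30) - 2986 = 30*(67 - (-1593)*3 - 2340) - 2986 = 30*(67 - 177*(-27) - 2340) - 2986 = 30*(67 + 4779 - 2340) - 2986 = 30*2506 - 2986 = 75180 - 2986 = 72194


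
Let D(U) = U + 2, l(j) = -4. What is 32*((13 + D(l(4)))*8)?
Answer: 2816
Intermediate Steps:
D(U) = 2 + U
32*((13 + D(l(4)))*8) = 32*((13 + (2 - 4))*8) = 32*((13 - 2)*8) = 32*(11*8) = 32*88 = 2816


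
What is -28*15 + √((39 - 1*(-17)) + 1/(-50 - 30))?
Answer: -420 + √22395/20 ≈ -412.52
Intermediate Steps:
-28*15 + √((39 - 1*(-17)) + 1/(-50 - 30)) = -420 + √((39 + 17) + 1/(-80)) = -420 + √(56 - 1/80) = -420 + √(4479/80) = -420 + √22395/20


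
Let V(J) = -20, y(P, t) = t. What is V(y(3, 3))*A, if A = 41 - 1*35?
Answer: -120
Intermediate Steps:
A = 6 (A = 41 - 35 = 6)
V(y(3, 3))*A = -20*6 = -120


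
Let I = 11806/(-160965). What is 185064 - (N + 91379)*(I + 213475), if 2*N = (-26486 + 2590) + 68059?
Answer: -7797397911175529/321930 ≈ -2.4221e+10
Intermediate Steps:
I = -11806/160965 (I = 11806*(-1/160965) = -11806/160965 ≈ -0.073345)
N = 44163/2 (N = ((-26486 + 2590) + 68059)/2 = (-23896 + 68059)/2 = (1/2)*44163 = 44163/2 ≈ 22082.)
185064 - (N + 91379)*(I + 213475) = 185064 - (44163/2 + 91379)*(-11806/160965 + 213475) = 185064 - 226921*34361991569/(2*160965) = 185064 - 1*7797457488829049/321930 = 185064 - 7797457488829049/321930 = -7797397911175529/321930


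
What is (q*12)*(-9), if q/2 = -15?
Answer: 3240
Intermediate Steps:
q = -30 (q = 2*(-15) = -30)
(q*12)*(-9) = -30*12*(-9) = -360*(-9) = 3240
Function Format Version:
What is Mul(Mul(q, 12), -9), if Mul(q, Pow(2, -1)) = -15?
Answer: 3240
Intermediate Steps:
q = -30 (q = Mul(2, -15) = -30)
Mul(Mul(q, 12), -9) = Mul(Mul(-30, 12), -9) = Mul(-360, -9) = 3240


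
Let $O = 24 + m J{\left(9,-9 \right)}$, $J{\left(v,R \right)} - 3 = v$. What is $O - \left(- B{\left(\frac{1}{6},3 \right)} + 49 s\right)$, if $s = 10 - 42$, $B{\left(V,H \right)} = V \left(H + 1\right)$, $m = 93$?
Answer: $\frac{8126}{3} \approx 2708.7$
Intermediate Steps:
$J{\left(v,R \right)} = 3 + v$
$B{\left(V,H \right)} = V \left(1 + H\right)$
$s = -32$ ($s = 10 - 42 = -32$)
$O = 1140$ ($O = 24 + 93 \left(3 + 9\right) = 24 + 93 \cdot 12 = 24 + 1116 = 1140$)
$O - \left(- B{\left(\frac{1}{6},3 \right)} + 49 s\right) = 1140 + \left(\frac{1 + 3}{6} - -1568\right) = 1140 + \left(\frac{1}{6} \cdot 4 + 1568\right) = 1140 + \left(\frac{2}{3} + 1568\right) = 1140 + \frac{4706}{3} = \frac{8126}{3}$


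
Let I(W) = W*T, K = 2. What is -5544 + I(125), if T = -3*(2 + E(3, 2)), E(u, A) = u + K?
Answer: -8169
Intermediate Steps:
E(u, A) = 2 + u (E(u, A) = u + 2 = 2 + u)
T = -21 (T = -3*(2 + (2 + 3)) = -3*(2 + 5) = -3*7 = -21)
I(W) = -21*W (I(W) = W*(-21) = -21*W)
-5544 + I(125) = -5544 - 21*125 = -5544 - 2625 = -8169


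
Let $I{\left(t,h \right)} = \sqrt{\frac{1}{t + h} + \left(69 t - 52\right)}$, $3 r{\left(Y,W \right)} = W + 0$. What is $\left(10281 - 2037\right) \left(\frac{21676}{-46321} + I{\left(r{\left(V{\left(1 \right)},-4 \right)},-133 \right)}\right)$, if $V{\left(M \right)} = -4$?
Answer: $- \frac{178696944}{46321} + \frac{8244 i \sqrt{23388105}}{403} \approx -3857.8 + 98931.0 i$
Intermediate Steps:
$r{\left(Y,W \right)} = \frac{W}{3}$ ($r{\left(Y,W \right)} = \frac{W + 0}{3} = \frac{W}{3}$)
$I{\left(t,h \right)} = \sqrt{-52 + \frac{1}{h + t} + 69 t}$ ($I{\left(t,h \right)} = \sqrt{\frac{1}{h + t} + \left(-52 + 69 t\right)} = \sqrt{-52 + \frac{1}{h + t} + 69 t}$)
$\left(10281 - 2037\right) \left(\frac{21676}{-46321} + I{\left(r{\left(V{\left(1 \right)},-4 \right)},-133 \right)}\right) = \left(10281 - 2037\right) \left(\frac{21676}{-46321} + \sqrt{\frac{1 + \left(-52 + 69 \cdot \frac{1}{3} \left(-4\right)\right) \left(-133 + \frac{1}{3} \left(-4\right)\right)}{-133 + \frac{1}{3} \left(-4\right)}}\right) = 8244 \left(21676 \left(- \frac{1}{46321}\right) + \sqrt{\frac{1 + \left(-52 + 69 \left(- \frac{4}{3}\right)\right) \left(-133 - \frac{4}{3}\right)}{-133 - \frac{4}{3}}}\right) = 8244 \left(- \frac{21676}{46321} + \sqrt{\frac{1 + \left(-52 - 92\right) \left(- \frac{403}{3}\right)}{- \frac{403}{3}}}\right) = 8244 \left(- \frac{21676}{46321} + \sqrt{- \frac{3 \left(1 - -19344\right)}{403}}\right) = 8244 \left(- \frac{21676}{46321} + \sqrt{- \frac{3 \left(1 + 19344\right)}{403}}\right) = 8244 \left(- \frac{21676}{46321} + \sqrt{\left(- \frac{3}{403}\right) 19345}\right) = 8244 \left(- \frac{21676}{46321} + \sqrt{- \frac{58035}{403}}\right) = 8244 \left(- \frac{21676}{46321} + \frac{i \sqrt{23388105}}{403}\right) = - \frac{178696944}{46321} + \frac{8244 i \sqrt{23388105}}{403}$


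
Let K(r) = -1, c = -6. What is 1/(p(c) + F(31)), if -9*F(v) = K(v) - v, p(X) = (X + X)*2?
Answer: -9/184 ≈ -0.048913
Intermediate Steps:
p(X) = 4*X (p(X) = (2*X)*2 = 4*X)
F(v) = 1/9 + v/9 (F(v) = -(-1 - v)/9 = 1/9 + v/9)
1/(p(c) + F(31)) = 1/(4*(-6) + (1/9 + (1/9)*31)) = 1/(-24 + (1/9 + 31/9)) = 1/(-24 + 32/9) = 1/(-184/9) = -9/184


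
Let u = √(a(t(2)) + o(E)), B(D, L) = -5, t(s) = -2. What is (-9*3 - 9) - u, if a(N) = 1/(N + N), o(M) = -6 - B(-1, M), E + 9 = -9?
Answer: -36 - I*√5/2 ≈ -36.0 - 1.118*I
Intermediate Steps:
E = -18 (E = -9 - 9 = -18)
o(M) = -1 (o(M) = -6 - 1*(-5) = -6 + 5 = -1)
a(N) = 1/(2*N)
u = I*√5/2 (u = √((½)/(-2) - 1) = √((½)*(-½) - 1) = √(-¼ - 1) = √(-5/4) = I*√5/2 ≈ 1.118*I)
(-9*3 - 9) - u = (-9*3 - 9) - I*√5/2 = (-27 - 9) - I*√5/2 = -36 - I*√5/2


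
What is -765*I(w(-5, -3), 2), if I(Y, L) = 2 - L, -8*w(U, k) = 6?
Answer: 0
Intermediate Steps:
w(U, k) = -¾ (w(U, k) = -⅛*6 = -¾)
-765*I(w(-5, -3), 2) = -765*(2 - 1*2) = -765*(2 - 2) = -765*0 = 0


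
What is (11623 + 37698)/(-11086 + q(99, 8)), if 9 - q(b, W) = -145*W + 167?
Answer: -49321/10084 ≈ -4.8910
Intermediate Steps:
q(b, W) = -158 + 145*W (q(b, W) = 9 - (-145*W + 167) = 9 - (167 - 145*W) = 9 + (-167 + 145*W) = -158 + 145*W)
(11623 + 37698)/(-11086 + q(99, 8)) = (11623 + 37698)/(-11086 + (-158 + 145*8)) = 49321/(-11086 + (-158 + 1160)) = 49321/(-11086 + 1002) = 49321/(-10084) = 49321*(-1/10084) = -49321/10084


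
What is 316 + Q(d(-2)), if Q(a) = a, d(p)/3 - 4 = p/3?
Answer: 326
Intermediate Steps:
d(p) = 12 + p (d(p) = 12 + 3*(p/3) = 12 + p)
316 + Q(d(-2)) = 316 + (12 - 2) = 316 + 10 = 326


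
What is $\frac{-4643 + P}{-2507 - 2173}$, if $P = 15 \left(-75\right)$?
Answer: $\frac{721}{585} \approx 1.2325$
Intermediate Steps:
$P = -1125$
$\frac{-4643 + P}{-2507 - 2173} = \frac{-4643 - 1125}{-2507 - 2173} = - \frac{5768}{-4680} = \left(-5768\right) \left(- \frac{1}{4680}\right) = \frac{721}{585}$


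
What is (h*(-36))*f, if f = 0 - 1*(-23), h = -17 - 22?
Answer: 32292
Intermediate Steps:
h = -39
f = 23 (f = 0 + 23 = 23)
(h*(-36))*f = -39*(-36)*23 = 1404*23 = 32292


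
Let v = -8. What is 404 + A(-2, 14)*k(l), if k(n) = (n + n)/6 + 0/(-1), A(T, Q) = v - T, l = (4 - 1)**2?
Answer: 386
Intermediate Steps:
l = 9 (l = 3**2 = 9)
A(T, Q) = -8 - T
k(n) = n/3 (k(n) = (2*n)*(1/6) + 0*(-1) = n/3 + 0 = n/3)
404 + A(-2, 14)*k(l) = 404 + (-8 - 1*(-2))*((1/3)*9) = 404 + (-8 + 2)*3 = 404 - 6*3 = 404 - 18 = 386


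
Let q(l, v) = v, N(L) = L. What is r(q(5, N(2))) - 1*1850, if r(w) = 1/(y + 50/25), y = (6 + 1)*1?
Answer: -16649/9 ≈ -1849.9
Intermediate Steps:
y = 7 (y = 7*1 = 7)
r(w) = ⅑ (r(w) = 1/(7 + 50/25) = 1/(7 + 50*(1/25)) = 1/(7 + 2) = 1/9 = ⅑)
r(q(5, N(2))) - 1*1850 = ⅑ - 1*1850 = ⅑ - 1850 = -16649/9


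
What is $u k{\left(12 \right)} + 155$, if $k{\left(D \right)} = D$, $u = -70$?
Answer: $-685$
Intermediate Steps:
$u k{\left(12 \right)} + 155 = \left(-70\right) 12 + 155 = -840 + 155 = -685$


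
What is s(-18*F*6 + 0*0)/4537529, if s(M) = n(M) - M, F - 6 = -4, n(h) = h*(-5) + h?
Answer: 1080/4537529 ≈ 0.00023802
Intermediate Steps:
n(h) = -4*h (n(h) = -5*h + h = -4*h)
F = 2 (F = 6 - 4 = 2)
s(M) = -5*M (s(M) = -4*M - M = -5*M)
s(-18*F*6 + 0*0)/4537529 = -5*(-18*2*6 + 0*0)/4537529 = -5*(-216 + 0)*(1/4537529) = -5*(-216)*(1/4537529) = 1080*(1/4537529) = 1080/4537529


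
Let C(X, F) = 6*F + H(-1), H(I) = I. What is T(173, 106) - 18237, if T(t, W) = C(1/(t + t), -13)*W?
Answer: -26611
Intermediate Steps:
C(X, F) = -1 + 6*F (C(X, F) = 6*F - 1 = -1 + 6*F)
T(t, W) = -79*W (T(t, W) = (-1 + 6*(-13))*W = (-1 - 78)*W = -79*W)
T(173, 106) - 18237 = -79*106 - 18237 = -8374 - 18237 = -26611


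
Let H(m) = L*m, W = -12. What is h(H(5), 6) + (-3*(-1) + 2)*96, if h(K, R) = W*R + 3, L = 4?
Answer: 411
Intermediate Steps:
H(m) = 4*m
h(K, R) = 3 - 12*R (h(K, R) = -12*R + 3 = 3 - 12*R)
h(H(5), 6) + (-3*(-1) + 2)*96 = (3 - 12*6) + (-3*(-1) + 2)*96 = (3 - 72) + (3 + 2)*96 = -69 + 5*96 = -69 + 480 = 411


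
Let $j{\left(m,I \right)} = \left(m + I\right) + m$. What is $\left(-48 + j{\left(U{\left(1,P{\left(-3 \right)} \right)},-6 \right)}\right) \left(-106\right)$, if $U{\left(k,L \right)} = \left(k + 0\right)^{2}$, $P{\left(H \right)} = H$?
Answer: $5512$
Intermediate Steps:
$U{\left(k,L \right)} = k^{2}$
$j{\left(m,I \right)} = I + 2 m$ ($j{\left(m,I \right)} = \left(I + m\right) + m = I + 2 m$)
$\left(-48 + j{\left(U{\left(1,P{\left(-3 \right)} \right)},-6 \right)}\right) \left(-106\right) = \left(-48 - \left(6 - 2 \cdot 1^{2}\right)\right) \left(-106\right) = \left(-48 + \left(-6 + 2 \cdot 1\right)\right) \left(-106\right) = \left(-48 + \left(-6 + 2\right)\right) \left(-106\right) = \left(-48 - 4\right) \left(-106\right) = \left(-52\right) \left(-106\right) = 5512$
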